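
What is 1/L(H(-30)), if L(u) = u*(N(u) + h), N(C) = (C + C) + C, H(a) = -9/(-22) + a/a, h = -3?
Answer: 484/837 ≈ 0.57826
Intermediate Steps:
H(a) = 31/22 (H(a) = -9*(-1/22) + 1 = 9/22 + 1 = 31/22)
N(C) = 3*C (N(C) = 2*C + C = 3*C)
L(u) = u*(-3 + 3*u) (L(u) = u*(3*u - 3) = u*(-3 + 3*u))
1/L(H(-30)) = 1/(3*(31/22)*(-1 + 31/22)) = 1/(3*(31/22)*(9/22)) = 1/(837/484) = 484/837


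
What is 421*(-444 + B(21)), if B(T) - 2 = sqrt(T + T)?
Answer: -186082 + 421*sqrt(42) ≈ -1.8335e+5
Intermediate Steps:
B(T) = 2 + sqrt(2)*sqrt(T) (B(T) = 2 + sqrt(T + T) = 2 + sqrt(2*T) = 2 + sqrt(2)*sqrt(T))
421*(-444 + B(21)) = 421*(-444 + (2 + sqrt(2)*sqrt(21))) = 421*(-444 + (2 + sqrt(42))) = 421*(-442 + sqrt(42)) = -186082 + 421*sqrt(42)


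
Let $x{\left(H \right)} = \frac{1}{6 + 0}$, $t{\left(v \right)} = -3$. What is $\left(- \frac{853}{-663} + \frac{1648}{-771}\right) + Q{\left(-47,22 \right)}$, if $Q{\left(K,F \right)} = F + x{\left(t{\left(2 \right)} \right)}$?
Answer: $\frac{7264027}{340782} \approx 21.316$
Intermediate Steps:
$x{\left(H \right)} = \frac{1}{6}$
$Q{\left(K,F \right)} = \frac{1}{6} + F$ ($Q{\left(K,F \right)} = F + \frac{1}{6} = \frac{1}{6} + F$)
$\left(- \frac{853}{-663} + \frac{1648}{-771}\right) + Q{\left(-47,22 \right)} = \left(- \frac{853}{-663} + \frac{1648}{-771}\right) + \left(\frac{1}{6} + 22\right) = \left(\left(-853\right) \left(- \frac{1}{663}\right) + 1648 \left(- \frac{1}{771}\right)\right) + \frac{133}{6} = \left(\frac{853}{663} - \frac{1648}{771}\right) + \frac{133}{6} = - \frac{48329}{56797} + \frac{133}{6} = \frac{7264027}{340782}$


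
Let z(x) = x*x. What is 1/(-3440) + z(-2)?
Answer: 13759/3440 ≈ 3.9997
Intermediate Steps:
z(x) = x²
1/(-3440) + z(-2) = 1/(-3440) + (-2)² = -1/3440 + 4 = 13759/3440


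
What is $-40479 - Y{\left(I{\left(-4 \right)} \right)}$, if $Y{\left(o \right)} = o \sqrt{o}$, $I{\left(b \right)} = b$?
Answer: $-40479 + 8 i \approx -40479.0 + 8.0 i$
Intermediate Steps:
$Y{\left(o \right)} = o^{\frac{3}{2}}$
$-40479 - Y{\left(I{\left(-4 \right)} \right)} = -40479 - \left(-4\right)^{\frac{3}{2}} = -40479 - - 8 i = -40479 + 8 i$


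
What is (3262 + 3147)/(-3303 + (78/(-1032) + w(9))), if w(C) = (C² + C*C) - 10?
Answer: -1102348/541985 ≈ -2.0339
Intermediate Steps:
w(C) = -10 + 2*C² (w(C) = (C² + C²) - 10 = 2*C² - 10 = -10 + 2*C²)
(3262 + 3147)/(-3303 + (78/(-1032) + w(9))) = (3262 + 3147)/(-3303 + (78/(-1032) + (-10 + 2*9²))) = 6409/(-3303 + (78*(-1/1032) + (-10 + 2*81))) = 6409/(-3303 + (-13/172 + (-10 + 162))) = 6409/(-3303 + (-13/172 + 152)) = 6409/(-3303 + 26131/172) = 6409/(-541985/172) = 6409*(-172/541985) = -1102348/541985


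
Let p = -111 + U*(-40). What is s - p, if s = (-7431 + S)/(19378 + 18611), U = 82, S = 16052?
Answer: 128829320/37989 ≈ 3391.2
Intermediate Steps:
p = -3391 (p = -111 + 82*(-40) = -111 - 3280 = -3391)
s = 8621/37989 (s = (-7431 + 16052)/(19378 + 18611) = 8621/37989 ≈ 0.22693)
s - p = 8621/37989 - 1*(-3391) = 8621/37989 + 3391 = 128829320/37989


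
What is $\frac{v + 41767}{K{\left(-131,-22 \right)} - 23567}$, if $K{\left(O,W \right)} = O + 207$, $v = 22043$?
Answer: $- \frac{63810}{23491} \approx -2.7164$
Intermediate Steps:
$K{\left(O,W \right)} = 207 + O$
$\frac{v + 41767}{K{\left(-131,-22 \right)} - 23567} = \frac{22043 + 41767}{\left(207 - 131\right) - 23567} = \frac{63810}{76 - 23567} = \frac{63810}{-23491} = 63810 \left(- \frac{1}{23491}\right) = - \frac{63810}{23491}$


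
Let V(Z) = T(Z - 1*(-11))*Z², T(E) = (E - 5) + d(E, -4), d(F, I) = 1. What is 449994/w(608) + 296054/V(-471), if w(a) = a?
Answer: 1447487599807/1955750256 ≈ 740.12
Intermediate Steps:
T(E) = -4 + E (T(E) = (E - 5) + 1 = (-5 + E) + 1 = -4 + E)
V(Z) = Z²*(7 + Z) (V(Z) = (-4 + (Z - 1*(-11)))*Z² = (-4 + (Z + 11))*Z² = (-4 + (11 + Z))*Z² = (7 + Z)*Z² = Z²*(7 + Z))
449994/w(608) + 296054/V(-471) = 449994/608 + 296054/(((-471)²*(7 - 471))) = 449994*(1/608) + 296054/((221841*(-464))) = 224997/304 + 296054/(-102934224) = 224997/304 + 296054*(-1/102934224) = 224997/304 - 148027/51467112 = 1447487599807/1955750256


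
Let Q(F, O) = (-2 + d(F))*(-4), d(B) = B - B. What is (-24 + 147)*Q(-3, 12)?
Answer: 984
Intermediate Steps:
d(B) = 0
Q(F, O) = 8 (Q(F, O) = (-2 + 0)*(-4) = -2*(-4) = 8)
(-24 + 147)*Q(-3, 12) = (-24 + 147)*8 = 123*8 = 984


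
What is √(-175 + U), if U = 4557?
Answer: √4382 ≈ 66.197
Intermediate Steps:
√(-175 + U) = √(-175 + 4557) = √4382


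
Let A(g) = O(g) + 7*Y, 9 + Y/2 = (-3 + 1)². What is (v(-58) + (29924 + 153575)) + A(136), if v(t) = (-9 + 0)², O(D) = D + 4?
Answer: 183650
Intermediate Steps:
Y = -10 (Y = -18 + 2*(-3 + 1)² = -18 + 2*(-2)² = -18 + 2*4 = -18 + 8 = -10)
O(D) = 4 + D
A(g) = -66 + g (A(g) = (4 + g) + 7*(-10) = (4 + g) - 70 = -66 + g)
v(t) = 81 (v(t) = (-9)² = 81)
(v(-58) + (29924 + 153575)) + A(136) = (81 + (29924 + 153575)) + (-66 + 136) = (81 + 183499) + 70 = 183580 + 70 = 183650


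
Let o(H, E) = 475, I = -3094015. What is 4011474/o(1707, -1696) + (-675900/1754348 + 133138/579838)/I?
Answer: 315637667238538020531856/37374763475324135525 ≈ 8445.2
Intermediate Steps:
4011474/o(1707, -1696) + (-675900/1754348 + 133138/579838)/I = 4011474/475 + (-675900/1754348 + 133138/579838)/(-3094015) = 4011474*(1/475) + (-675900*1/1754348 + 133138*(1/579838))*(-1/3094015) = 4011474/475 + (-168975/438587 + 66569/289919)*(-1/3094015) = 4011474/475 - 19792765022/127154704453*(-1/3094015) = 4011474/475 + 19792765022/393418562898148795 = 315637667238538020531856/37374763475324135525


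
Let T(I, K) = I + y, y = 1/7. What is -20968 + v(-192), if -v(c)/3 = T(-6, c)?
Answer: -146653/7 ≈ -20950.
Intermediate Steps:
y = 1/7 ≈ 0.14286
T(I, K) = 1/7 + I (T(I, K) = I + 1/7 = 1/7 + I)
v(c) = 123/7 (v(c) = -3*(1/7 - 6) = -3*(-41/7) = 123/7)
-20968 + v(-192) = -20968 + 123/7 = -146653/7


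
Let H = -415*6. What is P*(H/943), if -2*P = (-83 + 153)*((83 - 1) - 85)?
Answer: -261450/943 ≈ -277.25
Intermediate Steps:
H = -2490
P = 105 (P = -(-83 + 153)*((83 - 1) - 85)/2 = -35*(82 - 85) = -35*(-3) = -½*(-210) = 105)
P*(H/943) = 105*(-2490/943) = -261450/943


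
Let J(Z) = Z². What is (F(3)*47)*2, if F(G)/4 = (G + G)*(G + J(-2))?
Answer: 15792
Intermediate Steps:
F(G) = 8*G*(4 + G) (F(G) = 4*((G + G)*(G + (-2)²)) = 4*((2*G)*(G + 4)) = 4*((2*G)*(4 + G)) = 4*(2*G*(4 + G)) = 8*G*(4 + G))
(F(3)*47)*2 = ((8*3*(4 + 3))*47)*2 = ((8*3*7)*47)*2 = (168*47)*2 = 7896*2 = 15792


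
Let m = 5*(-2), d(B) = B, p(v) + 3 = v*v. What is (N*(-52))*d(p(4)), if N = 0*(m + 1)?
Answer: 0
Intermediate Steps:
p(v) = -3 + v² (p(v) = -3 + v*v = -3 + v²)
m = -10
N = 0 (N = 0*(-10 + 1) = 0*(-9) = 0)
(N*(-52))*d(p(4)) = (0*(-52))*(-3 + 4²) = 0*(-3 + 16) = 0*13 = 0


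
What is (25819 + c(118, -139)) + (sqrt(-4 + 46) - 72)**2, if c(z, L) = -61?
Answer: 30984 - 144*sqrt(42) ≈ 30051.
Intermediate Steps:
(25819 + c(118, -139)) + (sqrt(-4 + 46) - 72)**2 = (25819 - 61) + (sqrt(-4 + 46) - 72)**2 = 25758 + (sqrt(42) - 72)**2 = 25758 + (-72 + sqrt(42))**2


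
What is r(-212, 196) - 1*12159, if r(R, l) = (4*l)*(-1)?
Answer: -12943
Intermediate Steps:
r(R, l) = -4*l
r(-212, 196) - 1*12159 = -4*196 - 1*12159 = -784 - 12159 = -12943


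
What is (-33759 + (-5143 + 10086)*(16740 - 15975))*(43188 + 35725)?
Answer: 295737199668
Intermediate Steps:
(-33759 + (-5143 + 10086)*(16740 - 15975))*(43188 + 35725) = (-33759 + 4943*765)*78913 = (-33759 + 3781395)*78913 = 3747636*78913 = 295737199668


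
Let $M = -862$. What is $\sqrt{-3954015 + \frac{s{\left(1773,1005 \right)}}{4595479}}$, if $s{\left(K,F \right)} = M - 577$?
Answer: $\frac{2 i \sqrt{20875644521942799974}}{4595479} \approx 1988.5 i$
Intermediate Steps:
$s{\left(K,F \right)} = -1439$ ($s{\left(K,F \right)} = -862 - 577 = -1439$)
$\sqrt{-3954015 + \frac{s{\left(1773,1005 \right)}}{4595479}} = \sqrt{-3954015 - \frac{1439}{4595479}} = \sqrt{- \frac{18170592899624}{4595479}} = \frac{2 i \sqrt{20875644521942799974}}{4595479}$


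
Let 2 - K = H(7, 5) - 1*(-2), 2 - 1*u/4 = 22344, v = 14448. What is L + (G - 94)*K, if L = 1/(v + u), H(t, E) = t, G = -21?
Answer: 60310599/74920 ≈ 805.00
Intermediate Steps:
u = -89368 (u = 8 - 4*22344 = 8 - 89376 = -89368)
K = -7 (K = 2 - (7 - 1*(-2)) = 2 - (7 + 2) = 2 - 1*9 = 2 - 9 = -7)
L = -1/74920 (L = 1/(14448 - 89368) = 1/(-74920) = -1/74920 ≈ -1.3348e-5)
L + (G - 94)*K = -1/74920 + (-21 - 94)*(-7) = -1/74920 - 115*(-7) = -1/74920 + 805 = 60310599/74920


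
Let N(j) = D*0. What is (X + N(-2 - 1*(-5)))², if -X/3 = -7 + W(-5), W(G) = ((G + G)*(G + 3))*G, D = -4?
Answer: 103041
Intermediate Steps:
N(j) = 0 (N(j) = -4*0 = 0)
W(G) = 2*G²*(3 + G) (W(G) = ((2*G)*(3 + G))*G = (2*G*(3 + G))*G = 2*G²*(3 + G))
X = 321 (X = -3*(-7 + 2*(-5)²*(3 - 5)) = -3*(-7 + 2*25*(-2)) = -3*(-7 - 100) = -3*(-107) = 321)
(X + N(-2 - 1*(-5)))² = (321 + 0)² = 321² = 103041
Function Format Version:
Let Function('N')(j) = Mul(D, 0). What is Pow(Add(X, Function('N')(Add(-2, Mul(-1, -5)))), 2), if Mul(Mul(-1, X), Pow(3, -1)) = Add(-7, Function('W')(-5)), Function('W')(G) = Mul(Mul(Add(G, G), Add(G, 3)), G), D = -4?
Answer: 103041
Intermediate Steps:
Function('N')(j) = 0 (Function('N')(j) = Mul(-4, 0) = 0)
Function('W')(G) = Mul(2, Pow(G, 2), Add(3, G)) (Function('W')(G) = Mul(Mul(Mul(2, G), Add(3, G)), G) = Mul(Mul(2, G, Add(3, G)), G) = Mul(2, Pow(G, 2), Add(3, G)))
X = 321 (X = Mul(-3, Add(-7, Mul(2, Pow(-5, 2), Add(3, -5)))) = Mul(-3, Add(-7, Mul(2, 25, -2))) = Mul(-3, Add(-7, -100)) = Mul(-3, -107) = 321)
Pow(Add(X, Function('N')(Add(-2, Mul(-1, -5)))), 2) = Pow(Add(321, 0), 2) = Pow(321, 2) = 103041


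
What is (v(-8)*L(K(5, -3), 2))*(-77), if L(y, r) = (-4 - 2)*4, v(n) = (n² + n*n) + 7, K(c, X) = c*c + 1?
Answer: 249480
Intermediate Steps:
K(c, X) = 1 + c² (K(c, X) = c² + 1 = 1 + c²)
v(n) = 7 + 2*n² (v(n) = (n² + n²) + 7 = 2*n² + 7 = 7 + 2*n²)
L(y, r) = -24 (L(y, r) = -6*4 = -24)
(v(-8)*L(K(5, -3), 2))*(-77) = ((7 + 2*(-8)²)*(-24))*(-77) = ((7 + 2*64)*(-24))*(-77) = ((7 + 128)*(-24))*(-77) = (135*(-24))*(-77) = -3240*(-77) = 249480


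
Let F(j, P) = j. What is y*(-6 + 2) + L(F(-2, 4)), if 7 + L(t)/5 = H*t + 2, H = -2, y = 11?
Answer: -49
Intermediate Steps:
L(t) = -25 - 10*t (L(t) = -35 + 5*(-2*t + 2) = -35 + 5*(2 - 2*t) = -35 + (10 - 10*t) = -25 - 10*t)
y*(-6 + 2) + L(F(-2, 4)) = 11*(-6 + 2) + (-25 - 10*(-2)) = 11*(-4) + (-25 + 20) = -44 - 5 = -49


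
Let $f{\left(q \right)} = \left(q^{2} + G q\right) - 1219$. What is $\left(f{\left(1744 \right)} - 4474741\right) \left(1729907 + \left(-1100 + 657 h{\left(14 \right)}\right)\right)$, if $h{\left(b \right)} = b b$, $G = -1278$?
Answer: $-6804787417224$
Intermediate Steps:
$h{\left(b \right)} = b^{2}$
$f{\left(q \right)} = -1219 + q^{2} - 1278 q$ ($f{\left(q \right)} = \left(q^{2} - 1278 q\right) - 1219 = -1219 + q^{2} - 1278 q$)
$\left(f{\left(1744 \right)} - 4474741\right) \left(1729907 + \left(-1100 + 657 h{\left(14 \right)}\right)\right) = \left(\left(-1219 + 1744^{2} - 2228832\right) - 4474741\right) \left(1729907 - \left(1100 - 657 \cdot 14^{2}\right)\right) = \left(\left(-1219 + 3041536 - 2228832\right) - 4474741\right) \left(1729907 + \left(-1100 + 657 \cdot 196\right)\right) = \left(811485 - 4474741\right) \left(1729907 + \left(-1100 + 128772\right)\right) = - 3663256 \left(1729907 + 127672\right) = \left(-3663256\right) 1857579 = -6804787417224$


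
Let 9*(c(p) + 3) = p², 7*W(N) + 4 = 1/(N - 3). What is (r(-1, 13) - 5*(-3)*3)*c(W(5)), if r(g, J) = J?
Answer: -3103/18 ≈ -172.39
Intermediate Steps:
W(N) = -4/7 + 1/(7*(-3 + N)) (W(N) = -4/7 + 1/(7*(N - 3)) = -4/7 + 1/(7*(-3 + N)))
c(p) = -3 + p²/9
(r(-1, 13) - 5*(-3)*3)*c(W(5)) = (13 - 5*(-3)*3)*(-3 + ((13 - 4*5)/(7*(-3 + 5)))²/9) = (13 + 15*3)*(-3 + ((⅐)*(13 - 20)/2)²/9) = (13 + 45)*(-3 + ((⅐)*(½)*(-7))²/9) = 58*(-3 + (-½)²/9) = 58*(-3 + (⅑)*(¼)) = 58*(-3 + 1/36) = 58*(-107/36) = -3103/18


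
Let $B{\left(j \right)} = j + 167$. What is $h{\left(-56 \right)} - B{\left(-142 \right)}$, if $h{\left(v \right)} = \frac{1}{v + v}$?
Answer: $- \frac{2801}{112} \approx -25.009$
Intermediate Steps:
$h{\left(v \right)} = \frac{1}{2 v}$
$B{\left(j \right)} = 167 + j$
$h{\left(-56 \right)} - B{\left(-142 \right)} = \frac{1}{2 \left(-56\right)} - \left(167 - 142\right) = \frac{1}{2} \left(- \frac{1}{56}\right) - 25 = - \frac{1}{112} - 25 = - \frac{2801}{112}$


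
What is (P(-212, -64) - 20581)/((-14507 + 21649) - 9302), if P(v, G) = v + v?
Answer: 4201/432 ≈ 9.7245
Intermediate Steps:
P(v, G) = 2*v
(P(-212, -64) - 20581)/((-14507 + 21649) - 9302) = (2*(-212) - 20581)/((-14507 + 21649) - 9302) = (-424 - 20581)/(7142 - 9302) = -21005/(-2160) = -21005*(-1/2160) = 4201/432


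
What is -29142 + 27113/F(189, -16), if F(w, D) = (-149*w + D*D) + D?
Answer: -813700895/27921 ≈ -29143.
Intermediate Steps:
F(w, D) = D + D² - 149*w (F(w, D) = (-149*w + D²) + D = (D² - 149*w) + D = D + D² - 149*w)
-29142 + 27113/F(189, -16) = -29142 + 27113/(-16 + (-16)² - 149*189) = -29142 + 27113/(-16 + 256 - 28161) = -29142 + 27113/(-27921) = -29142 + 27113*(-1/27921) = -29142 - 27113/27921 = -813700895/27921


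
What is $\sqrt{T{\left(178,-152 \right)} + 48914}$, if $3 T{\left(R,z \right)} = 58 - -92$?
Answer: $2 \sqrt{12241} \approx 221.28$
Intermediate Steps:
$T{\left(R,z \right)} = 50$ ($T{\left(R,z \right)} = \frac{58 - -92}{3} = \frac{58 + 92}{3} = \frac{1}{3} \cdot 150 = 50$)
$\sqrt{T{\left(178,-152 \right)} + 48914} = \sqrt{50 + 48914} = \sqrt{48964} = 2 \sqrt{12241}$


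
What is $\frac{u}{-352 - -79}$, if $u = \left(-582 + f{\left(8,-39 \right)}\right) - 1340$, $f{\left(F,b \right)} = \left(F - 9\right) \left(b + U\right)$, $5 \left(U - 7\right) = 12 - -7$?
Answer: $\frac{9469}{1365} \approx 6.937$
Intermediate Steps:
$U = \frac{54}{5}$ ($U = 7 + \frac{12 - -7}{5} = 7 + \frac{12 + 7}{5} = 7 + \frac{1}{5} \cdot 19 = 7 + \frac{19}{5} = \frac{54}{5} \approx 10.8$)
$f{\left(F,b \right)} = \left(-9 + F\right) \left(\frac{54}{5} + b\right)$ ($f{\left(F,b \right)} = \left(F - 9\right) \left(b + \frac{54}{5}\right) = \left(F + \left(-17 + 8\right)\right) \left(\frac{54}{5} + b\right) = \left(F - 9\right) \left(\frac{54}{5} + b\right) = \left(-9 + F\right) \left(\frac{54}{5} + b\right)$)
$u = - \frac{9469}{5}$ ($u = \left(-582 + \left(- \frac{486}{5} - -351 + \frac{54}{5} \cdot 8 + 8 \left(-39\right)\right)\right) - 1340 = \left(-582 + \left(- \frac{486}{5} + 351 + \frac{432}{5} - 312\right)\right) - 1340 = \left(-582 + \frac{141}{5}\right) - 1340 = - \frac{2769}{5} - 1340 = - \frac{9469}{5} \approx -1893.8$)
$\frac{u}{-352 - -79} = - \frac{9469}{5 \left(-352 - -79\right)} = - \frac{9469}{5 \left(-352 + 79\right)} = - \frac{9469}{5 \left(-273\right)} = \left(- \frac{9469}{5}\right) \left(- \frac{1}{273}\right) = \frac{9469}{1365}$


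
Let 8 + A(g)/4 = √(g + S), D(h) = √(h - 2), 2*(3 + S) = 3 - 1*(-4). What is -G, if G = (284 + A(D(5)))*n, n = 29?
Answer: -7308 - 58*√(2 + 4*√3) ≈ -7481.3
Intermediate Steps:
S = ½ (S = -3 + (3 - 1*(-4))/2 = -3 + (3 + 4)/2 = -3 + (½)*7 = -3 + 7/2 = ½ ≈ 0.50000)
D(h) = √(-2 + h)
A(g) = -32 + 4*√(½ + g) (A(g) = -32 + 4*√(g + ½) = -32 + 4*√(½ + g))
G = 7308 + 58*√(2 + 4*√3) (G = (284 + (-32 + 2*√(2 + 4*√(-2 + 5))))*29 = (284 + (-32 + 2*√(2 + 4*√3)))*29 = (252 + 2*√(2 + 4*√3))*29 = 7308 + 58*√(2 + 4*√3) ≈ 7481.3)
-G = -(7308 + 58*√(2 + 4*√3)) = -7308 - 58*√(2 + 4*√3)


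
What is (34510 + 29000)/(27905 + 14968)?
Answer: 21170/14291 ≈ 1.4814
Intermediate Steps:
(34510 + 29000)/(27905 + 14968) = 63510/42873 = 63510*(1/42873) = 21170/14291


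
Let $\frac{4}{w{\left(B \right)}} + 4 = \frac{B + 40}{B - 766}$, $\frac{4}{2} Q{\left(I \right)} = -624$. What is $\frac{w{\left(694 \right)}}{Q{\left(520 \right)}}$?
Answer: $\frac{6}{6643} \approx 0.00090321$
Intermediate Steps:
$Q{\left(I \right)} = -312$ ($Q{\left(I \right)} = \frac{1}{2} \left(-624\right) = -312$)
$w{\left(B \right)} = \frac{4}{-4 + \frac{40 + B}{-766 + B}}$ ($w{\left(B \right)} = \frac{4}{-4 + \frac{B + 40}{B - 766}} = \frac{4}{-4 + \frac{40 + B}{-766 + B}}$)
$\frac{w{\left(694 \right)}}{Q{\left(520 \right)}} = \frac{4 \frac{1}{-3104 + 3 \cdot 694} \left(766 - 694\right)}{-312} = \frac{4 \left(766 - 694\right)}{-3104 + 2082} \left(- \frac{1}{312}\right) = 4 \frac{1}{-1022} \cdot 72 \left(- \frac{1}{312}\right) = 4 \left(- \frac{1}{1022}\right) 72 \left(- \frac{1}{312}\right) = \left(- \frac{144}{511}\right) \left(- \frac{1}{312}\right) = \frac{6}{6643}$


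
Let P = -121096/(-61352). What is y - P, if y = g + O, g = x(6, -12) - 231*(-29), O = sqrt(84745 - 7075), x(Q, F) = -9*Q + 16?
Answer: 51068072/7669 + 3*sqrt(8630) ≈ 6937.7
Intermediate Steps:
x(Q, F) = 16 - 9*Q
O = 3*sqrt(8630) (O = sqrt(77670) = 3*sqrt(8630) ≈ 278.69)
g = 6661 (g = (16 - 9*6) - 231*(-29) = (16 - 54) + 6699 = -38 + 6699 = 6661)
P = 15137/7669 (P = -121096*(-1/61352) = 15137/7669 ≈ 1.9738)
y = 6661 + 3*sqrt(8630) ≈ 6939.7
y - P = (6661 + 3*sqrt(8630)) - 1*15137/7669 = (6661 + 3*sqrt(8630)) - 15137/7669 = 51068072/7669 + 3*sqrt(8630)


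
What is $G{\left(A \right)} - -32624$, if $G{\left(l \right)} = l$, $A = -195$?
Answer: $32429$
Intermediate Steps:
$G{\left(A \right)} - -32624 = -195 - -32624 = -195 + 32624 = 32429$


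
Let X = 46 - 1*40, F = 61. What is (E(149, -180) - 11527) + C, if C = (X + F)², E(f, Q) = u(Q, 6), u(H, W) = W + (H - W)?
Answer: -7218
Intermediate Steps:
X = 6 (X = 46 - 40 = 6)
u(H, W) = H
E(f, Q) = Q
C = 4489 (C = (6 + 61)² = 67² = 4489)
(E(149, -180) - 11527) + C = (-180 - 11527) + 4489 = -11707 + 4489 = -7218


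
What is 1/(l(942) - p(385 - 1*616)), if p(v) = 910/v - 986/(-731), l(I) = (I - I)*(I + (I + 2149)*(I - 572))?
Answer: 1419/3676 ≈ 0.38602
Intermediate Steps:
l(I) = 0 (l(I) = 0*(I + (2149 + I)*(-572 + I)) = 0*(I + (-572 + I)*(2149 + I)) = 0)
p(v) = 58/43 + 910/v (p(v) = 910/v - 986*(-1/731) = 910/v + 58/43 = 58/43 + 910/v)
1/(l(942) - p(385 - 1*616)) = 1/(0 - (58/43 + 910/(385 - 1*616))) = 1/(0 - (58/43 + 910/(385 - 616))) = 1/(0 - (58/43 + 910/(-231))) = 1/(0 - (58/43 + 910*(-1/231))) = 1/(0 - (58/43 - 130/33)) = 1/(0 - 1*(-3676/1419)) = 1/(0 + 3676/1419) = 1/(3676/1419) = 1419/3676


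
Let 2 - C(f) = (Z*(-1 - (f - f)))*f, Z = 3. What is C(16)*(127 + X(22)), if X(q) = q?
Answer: 7450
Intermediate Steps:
C(f) = 2 + 3*f (C(f) = 2 - 3*(-1 - (f - f))*f = 2 - 3*(-1 - 1*0)*f = 2 - 3*(-1 + 0)*f = 2 - 3*(-1)*f = 2 - (-3)*f = 2 + 3*f)
C(16)*(127 + X(22)) = (2 + 3*16)*(127 + 22) = (2 + 48)*149 = 50*149 = 7450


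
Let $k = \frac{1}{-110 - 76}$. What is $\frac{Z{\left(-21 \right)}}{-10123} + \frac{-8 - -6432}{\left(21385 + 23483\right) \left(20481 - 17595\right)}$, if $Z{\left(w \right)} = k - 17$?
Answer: $\frac{17569561129}{10158836655006} \approx 0.0017295$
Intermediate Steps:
$k = - \frac{1}{186}$ ($k = \frac{1}{-186} = - \frac{1}{186} \approx -0.0053763$)
$Z{\left(w \right)} = - \frac{3163}{186}$ ($Z{\left(w \right)} = - \frac{1}{186} - 17 = - \frac{3163}{186}$)
$\frac{Z{\left(-21 \right)}}{-10123} + \frac{-8 - -6432}{\left(21385 + 23483\right) \left(20481 - 17595\right)} = - \frac{3163}{186 \left(-10123\right)} + \frac{-8 - -6432}{\left(21385 + 23483\right) \left(20481 - 17595\right)} = \left(- \frac{3163}{186}\right) \left(- \frac{1}{10123}\right) + \frac{-8 + 6432}{44868 \cdot 2886} = \frac{3163}{1882878} + \frac{6424}{129489048} = \frac{3163}{1882878} + 6424 \cdot \frac{1}{129489048} = \frac{3163}{1882878} + \frac{803}{16186131} = \frac{17569561129}{10158836655006}$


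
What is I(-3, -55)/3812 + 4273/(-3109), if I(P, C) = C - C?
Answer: -4273/3109 ≈ -1.3744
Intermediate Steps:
I(P, C) = 0
I(-3, -55)/3812 + 4273/(-3109) = 0/3812 + 4273/(-3109) = 0*(1/3812) + 4273*(-1/3109) = 0 - 4273/3109 = -4273/3109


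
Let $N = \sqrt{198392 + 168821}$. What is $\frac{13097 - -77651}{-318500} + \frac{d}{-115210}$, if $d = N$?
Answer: $- \frac{463}{1625} - \frac{\sqrt{367213}}{115210} \approx -0.29018$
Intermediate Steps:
$N = \sqrt{367213} \approx 605.98$
$d = \sqrt{367213} \approx 605.98$
$\frac{13097 - -77651}{-318500} + \frac{d}{-115210} = \frac{13097 - -77651}{-318500} + \frac{\sqrt{367213}}{-115210} = \left(13097 + 77651\right) \left(- \frac{1}{318500}\right) + \sqrt{367213} \left(- \frac{1}{115210}\right) = 90748 \left(- \frac{1}{318500}\right) - \frac{\sqrt{367213}}{115210} = - \frac{463}{1625} - \frac{\sqrt{367213}}{115210}$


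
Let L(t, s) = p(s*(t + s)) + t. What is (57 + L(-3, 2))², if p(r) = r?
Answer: 2704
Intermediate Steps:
L(t, s) = t + s*(s + t) (L(t, s) = s*(t + s) + t = s*(s + t) + t = t + s*(s + t))
(57 + L(-3, 2))² = (57 + (-3 + 2*(2 - 3)))² = (57 + (-3 + 2*(-1)))² = (57 + (-3 - 2))² = (57 - 5)² = 52² = 2704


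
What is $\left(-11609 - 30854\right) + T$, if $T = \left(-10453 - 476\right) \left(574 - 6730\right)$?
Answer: $67236461$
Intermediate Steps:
$T = 67278924$ ($T = \left(-10453 - 476\right) \left(-6156\right) = \left(-10929\right) \left(-6156\right) = 67278924$)
$\left(-11609 - 30854\right) + T = \left(-11609 - 30854\right) + 67278924 = -42463 + 67278924 = 67236461$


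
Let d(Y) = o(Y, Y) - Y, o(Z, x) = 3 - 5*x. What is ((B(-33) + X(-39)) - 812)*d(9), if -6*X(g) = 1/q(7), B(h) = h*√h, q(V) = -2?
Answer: 165631/4 + 1683*I*√33 ≈ 41408.0 + 9668.1*I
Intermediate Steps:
B(h) = h^(3/2)
d(Y) = 3 - 6*Y (d(Y) = (3 - 5*Y) - Y = 3 - 6*Y)
X(g) = 1/12 (X(g) = -⅙/(-2) = -⅙*(-½) = 1/12)
((B(-33) + X(-39)) - 812)*d(9) = (((-33)^(3/2) + 1/12) - 812)*(3 - 6*9) = ((-33*I*√33 + 1/12) - 812)*(3 - 54) = ((1/12 - 33*I*√33) - 812)*(-51) = (-9743/12 - 33*I*√33)*(-51) = 165631/4 + 1683*I*√33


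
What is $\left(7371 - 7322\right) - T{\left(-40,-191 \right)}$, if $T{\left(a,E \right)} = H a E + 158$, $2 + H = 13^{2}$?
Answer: $-1275989$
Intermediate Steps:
$H = 167$ ($H = -2 + 13^{2} = -2 + 169 = 167$)
$T{\left(a,E \right)} = 158 + 167 E a$ ($T{\left(a,E \right)} = 167 a E + 158 = 167 E a + 158 = 158 + 167 E a$)
$\left(7371 - 7322\right) - T{\left(-40,-191 \right)} = \left(7371 - 7322\right) - \left(158 + 167 \left(-191\right) \left(-40\right)\right) = 49 - \left(158 + 1275880\right) = 49 - 1276038 = -1275989$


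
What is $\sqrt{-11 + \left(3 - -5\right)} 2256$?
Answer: $2256 i \sqrt{3} \approx 3907.5 i$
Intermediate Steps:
$\sqrt{-11 + \left(3 - -5\right)} 2256 = \sqrt{-11 + \left(3 + 5\right)} 2256 = \sqrt{-11 + 8} \cdot 2256 = \sqrt{-3} \cdot 2256 = i \sqrt{3} \cdot 2256 = 2256 i \sqrt{3}$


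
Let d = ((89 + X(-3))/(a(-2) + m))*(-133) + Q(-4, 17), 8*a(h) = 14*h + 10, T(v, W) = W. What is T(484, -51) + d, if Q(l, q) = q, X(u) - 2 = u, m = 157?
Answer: -67862/619 ≈ -109.63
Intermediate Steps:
X(u) = 2 + u
a(h) = 5/4 + 7*h/4 (a(h) = (14*h + 10)/8 = (10 + 14*h)/8 = 5/4 + 7*h/4)
d = -36293/619 (d = ((89 + (2 - 3))/((5/4 + (7/4)*(-2)) + 157))*(-133) + 17 = ((89 - 1)/((5/4 - 7/2) + 157))*(-133) + 17 = (88/(-9/4 + 157))*(-133) + 17 = (88/(619/4))*(-133) + 17 = (88*(4/619))*(-133) + 17 = (352/619)*(-133) + 17 = -46816/619 + 17 = -36293/619 ≈ -58.632)
T(484, -51) + d = -51 - 36293/619 = -67862/619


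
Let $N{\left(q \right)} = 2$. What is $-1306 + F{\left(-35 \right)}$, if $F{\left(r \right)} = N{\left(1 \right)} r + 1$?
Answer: $-1375$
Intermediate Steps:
$F{\left(r \right)} = 1 + 2 r$ ($F{\left(r \right)} = 2 r + 1 = 1 + 2 r$)
$-1306 + F{\left(-35 \right)} = -1306 + \left(1 + 2 \left(-35\right)\right) = -1306 + \left(1 - 70\right) = -1306 - 69 = -1375$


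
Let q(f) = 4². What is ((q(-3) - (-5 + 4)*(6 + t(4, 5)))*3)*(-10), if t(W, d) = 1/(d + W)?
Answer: -1990/3 ≈ -663.33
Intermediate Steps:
t(W, d) = 1/(W + d)
q(f) = 16
((q(-3) - (-5 + 4)*(6 + t(4, 5)))*3)*(-10) = ((16 - (-5 + 4)*(6 + 1/(4 + 5)))*3)*(-10) = ((16 - (-1)*(6 + 1/9))*3)*(-10) = ((16 - (-1)*(6 + ⅑))*3)*(-10) = ((16 - (-1)*55/9)*3)*(-10) = ((16 - 1*(-55/9))*3)*(-10) = ((16 + 55/9)*3)*(-10) = ((199/9)*3)*(-10) = (199/3)*(-10) = -1990/3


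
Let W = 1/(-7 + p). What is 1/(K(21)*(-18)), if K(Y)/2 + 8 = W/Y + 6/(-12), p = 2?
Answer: 35/10722 ≈ 0.0032643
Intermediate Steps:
W = -⅕ (W = 1/(-7 + 2) = 1/(-5) = -⅕ ≈ -0.20000)
K(Y) = -17 - 2/(5*Y) (K(Y) = -16 + 2*(-1/(5*Y) + 6/(-12)) = -16 + 2*(-1/(5*Y) + 6*(-1/12)) = -16 + 2*(-1/(5*Y) - ½) = -16 + 2*(-½ - 1/(5*Y)) = -16 + (-1 - 2/(5*Y)) = -17 - 2/(5*Y))
1/(K(21)*(-18)) = 1/((-17 - ⅖/21)*(-18)) = 1/((-17 - ⅖*1/21)*(-18)) = 1/((-17 - 2/105)*(-18)) = 1/(-1787/105*(-18)) = 1/(10722/35) = 35/10722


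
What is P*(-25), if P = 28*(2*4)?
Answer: -5600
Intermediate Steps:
P = 224 (P = 28*8 = 224)
P*(-25) = 224*(-25) = -5600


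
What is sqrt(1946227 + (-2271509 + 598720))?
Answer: 3*sqrt(30382) ≈ 522.91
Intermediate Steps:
sqrt(1946227 + (-2271509 + 598720)) = sqrt(1946227 - 1672789) = sqrt(273438) = 3*sqrt(30382)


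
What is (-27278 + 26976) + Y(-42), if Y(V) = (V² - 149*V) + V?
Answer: 7678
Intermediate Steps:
Y(V) = V² - 148*V
(-27278 + 26976) + Y(-42) = (-27278 + 26976) - 42*(-148 - 42) = -302 - 42*(-190) = -302 + 7980 = 7678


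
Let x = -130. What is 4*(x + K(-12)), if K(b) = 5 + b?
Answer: -548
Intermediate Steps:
4*(x + K(-12)) = 4*(-130 + (5 - 12)) = 4*(-130 - 7) = 4*(-137) = -548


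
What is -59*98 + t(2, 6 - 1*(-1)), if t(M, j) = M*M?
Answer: -5778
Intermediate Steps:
t(M, j) = M²
-59*98 + t(2, 6 - 1*(-1)) = -59*98 + 2² = -5782 + 4 = -5778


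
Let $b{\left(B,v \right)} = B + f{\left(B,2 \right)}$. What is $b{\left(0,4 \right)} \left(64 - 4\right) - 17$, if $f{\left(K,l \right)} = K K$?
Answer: $-17$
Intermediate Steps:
$f{\left(K,l \right)} = K^{2}$
$b{\left(B,v \right)} = B + B^{2}$
$b{\left(0,4 \right)} \left(64 - 4\right) - 17 = 0 \left(1 + 0\right) \left(64 - 4\right) - 17 = 0 \cdot 1 \left(64 - 4\right) - 17 = 0 \cdot 60 - 17 = 0 - 17 = -17$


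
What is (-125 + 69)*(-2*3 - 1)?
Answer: 392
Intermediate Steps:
(-125 + 69)*(-2*3 - 1) = -56*(-6 - 1) = -56*(-7) = 392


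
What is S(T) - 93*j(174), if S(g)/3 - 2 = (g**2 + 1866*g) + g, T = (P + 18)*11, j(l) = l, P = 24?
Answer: 3211818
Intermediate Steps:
T = 462 (T = (24 + 18)*11 = 42*11 = 462)
S(g) = 6 + 3*g**2 + 5601*g (S(g) = 6 + 3*((g**2 + 1866*g) + g) = 6 + 3*(g**2 + 1867*g) = 6 + (3*g**2 + 5601*g) = 6 + 3*g**2 + 5601*g)
S(T) - 93*j(174) = (6 + 3*462**2 + 5601*462) - 93*174 = (6 + 3*213444 + 2587662) - 16182 = (6 + 640332 + 2587662) - 16182 = 3228000 - 16182 = 3211818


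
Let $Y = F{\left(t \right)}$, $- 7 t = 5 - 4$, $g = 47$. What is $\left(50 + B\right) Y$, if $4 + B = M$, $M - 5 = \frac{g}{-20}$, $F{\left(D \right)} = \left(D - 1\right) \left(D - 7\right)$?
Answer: $\frac{2780}{7} \approx 397.14$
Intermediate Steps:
$t = - \frac{1}{7}$ ($t = - \frac{5 - 4}{7} = \left(- \frac{1}{7}\right) 1 = - \frac{1}{7} \approx -0.14286$)
$F{\left(D \right)} = \left(-1 + D\right) \left(-7 + D\right)$
$Y = \frac{400}{49}$ ($Y = 7 + \left(- \frac{1}{7}\right)^{2} - - \frac{8}{7} = 7 + \frac{1}{49} + \frac{8}{7} = \frac{400}{49} \approx 8.1633$)
$M = \frac{53}{20}$ ($M = 5 + \frac{47}{-20} = 5 + 47 \left(- \frac{1}{20}\right) = 5 - \frac{47}{20} = \frac{53}{20} \approx 2.65$)
$B = - \frac{27}{20}$ ($B = -4 + \frac{53}{20} = - \frac{27}{20} \approx -1.35$)
$\left(50 + B\right) Y = \left(50 - \frac{27}{20}\right) \frac{400}{49} = \frac{973}{20} \cdot \frac{400}{49} = \frac{2780}{7}$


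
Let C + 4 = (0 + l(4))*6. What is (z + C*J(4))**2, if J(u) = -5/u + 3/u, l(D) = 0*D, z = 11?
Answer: 169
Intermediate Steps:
l(D) = 0
C = -4 (C = -4 + (0 + 0)*6 = -4 + 0*6 = -4 + 0 = -4)
J(u) = -2/u
(z + C*J(4))**2 = (11 - (-8)/4)**2 = (11 - 4*(-1/2))**2 = (11 + 2)**2 = 13**2 = 169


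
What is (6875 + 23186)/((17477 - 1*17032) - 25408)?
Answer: -30061/24963 ≈ -1.2042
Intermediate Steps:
(6875 + 23186)/((17477 - 1*17032) - 25408) = 30061/((17477 - 17032) - 25408) = 30061/(445 - 25408) = 30061/(-24963) = 30061*(-1/24963) = -30061/24963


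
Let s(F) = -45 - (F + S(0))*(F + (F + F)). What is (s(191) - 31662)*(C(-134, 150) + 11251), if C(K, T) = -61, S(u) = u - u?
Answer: -1579468500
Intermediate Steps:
S(u) = 0
s(F) = -45 - 3*F² (s(F) = -45 - (F + 0)*(F + (F + F)) = -45 - F*(F + 2*F) = -45 - F*3*F = -45 - 3*F²)
(s(191) - 31662)*(C(-134, 150) + 11251) = ((-45 - 3*191²) - 31662)*(-61 + 11251) = ((-45 - 3*36481) - 31662)*11190 = ((-45 - 109443) - 31662)*11190 = (-109488 - 31662)*11190 = -141150*11190 = -1579468500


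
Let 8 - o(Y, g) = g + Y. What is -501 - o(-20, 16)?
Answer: -513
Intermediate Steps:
o(Y, g) = 8 - Y - g (o(Y, g) = 8 - (g + Y) = 8 - (Y + g) = 8 + (-Y - g) = 8 - Y - g)
-501 - o(-20, 16) = -501 - (8 - 1*(-20) - 1*16) = -501 - (8 + 20 - 16) = -501 - 1*12 = -501 - 12 = -513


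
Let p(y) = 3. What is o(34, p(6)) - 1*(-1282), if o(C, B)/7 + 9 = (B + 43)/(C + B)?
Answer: 45425/37 ≈ 1227.7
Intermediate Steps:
o(C, B) = -63 + 7*(43 + B)/(B + C) (o(C, B) = -63 + 7*((B + 43)/(C + B)) = -63 + 7*((43 + B)/(B + C)) = -63 + 7*(43 + B)/(B + C))
o(34, p(6)) - 1*(-1282) = 7*(43 - 9*34 - 8*3)/(3 + 34) - 1*(-1282) = 7*(43 - 306 - 24)/37 + 1282 = 7*(1/37)*(-287) + 1282 = -2009/37 + 1282 = 45425/37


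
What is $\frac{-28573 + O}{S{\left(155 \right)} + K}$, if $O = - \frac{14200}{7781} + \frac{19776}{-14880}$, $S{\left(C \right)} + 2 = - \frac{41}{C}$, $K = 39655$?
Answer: $- \frac{1111755271}{1542689674} \approx -0.72066$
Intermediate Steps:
$S{\left(C \right)} = -2 - \frac{41}{C}$
$O = - \frac{122706}{38905}$ ($O = \left(-14200\right) \frac{1}{7781} + 19776 \left(- \frac{1}{14880}\right) = - \frac{14200}{7781} - \frac{206}{155} = - \frac{122706}{38905} \approx -3.154$)
$\frac{-28573 + O}{S{\left(155 \right)} + K} = \frac{-28573 - \frac{122706}{38905}}{\left(-2 - \frac{41}{155}\right) + 39655} = - \frac{1111755271}{38905 \left(\left(-2 - \frac{41}{155}\right) + 39655\right)} = - \frac{1111755271}{38905 \left(- \frac{351}{155} + 39655\right)} = - \frac{1111755271}{38905 \cdot \frac{6146174}{155}} = \left(- \frac{1111755271}{38905}\right) \frac{155}{6146174} = - \frac{1111755271}{1542689674}$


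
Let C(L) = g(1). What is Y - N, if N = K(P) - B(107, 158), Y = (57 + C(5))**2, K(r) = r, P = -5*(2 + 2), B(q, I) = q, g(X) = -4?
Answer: 2936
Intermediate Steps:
C(L) = -4
P = -20 (P = -5*4 = -20)
Y = 2809 (Y = (57 - 4)**2 = 53**2 = 2809)
N = -127 (N = -20 - 1*107 = -20 - 107 = -127)
Y - N = 2809 - 1*(-127) = 2809 + 127 = 2936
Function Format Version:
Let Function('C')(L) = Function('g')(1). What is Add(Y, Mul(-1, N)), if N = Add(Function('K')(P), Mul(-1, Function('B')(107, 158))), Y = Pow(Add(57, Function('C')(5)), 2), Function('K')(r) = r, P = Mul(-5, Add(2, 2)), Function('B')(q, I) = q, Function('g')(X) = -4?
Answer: 2936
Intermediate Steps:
Function('C')(L) = -4
P = -20 (P = Mul(-5, 4) = -20)
Y = 2809 (Y = Pow(Add(57, -4), 2) = Pow(53, 2) = 2809)
N = -127 (N = Add(-20, Mul(-1, 107)) = Add(-20, -107) = -127)
Add(Y, Mul(-1, N)) = Add(2809, Mul(-1, -127)) = Add(2809, 127) = 2936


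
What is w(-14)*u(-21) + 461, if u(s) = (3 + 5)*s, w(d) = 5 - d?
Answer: -2731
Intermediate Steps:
u(s) = 8*s
w(-14)*u(-21) + 461 = (5 - 1*(-14))*(8*(-21)) + 461 = (5 + 14)*(-168) + 461 = 19*(-168) + 461 = -3192 + 461 = -2731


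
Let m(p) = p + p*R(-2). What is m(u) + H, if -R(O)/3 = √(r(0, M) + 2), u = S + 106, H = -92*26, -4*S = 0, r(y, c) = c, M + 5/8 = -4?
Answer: -2286 - 159*I*√42/2 ≈ -2286.0 - 515.22*I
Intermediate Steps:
M = -37/8 (M = -5/8 - 4 = -37/8 ≈ -4.6250)
S = 0 (S = -¼*0 = 0)
H = -2392
u = 106 (u = 0 + 106 = 106)
R(O) = -3*I*√42/4 (R(O) = -3*√(-37/8 + 2) = -3*I*√42/4)
m(p) = p - 3*I*p*√42/4 (m(p) = p + p*(-3*I*√42/4) = p - 3*I*p*√42/4)
m(u) + H = (¼)*106*(4 - 3*I*√42) - 2392 = (106 - 159*I*√42/2) - 2392 = -2286 - 159*I*√42/2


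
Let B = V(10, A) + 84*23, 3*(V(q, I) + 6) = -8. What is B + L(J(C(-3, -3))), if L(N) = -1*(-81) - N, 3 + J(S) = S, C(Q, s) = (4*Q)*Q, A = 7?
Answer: 5914/3 ≈ 1971.3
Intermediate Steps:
V(q, I) = -26/3 (V(q, I) = -6 + (⅓)*(-8) = -6 - 8/3 = -26/3)
C(Q, s) = 4*Q²
J(S) = -3 + S
B = 5770/3 (B = -26/3 + 84*23 = -26/3 + 1932 = 5770/3 ≈ 1923.3)
L(N) = 81 - N
B + L(J(C(-3, -3))) = 5770/3 + (81 - (-3 + 4*(-3)²)) = 5770/3 + (81 - (-3 + 4*9)) = 5770/3 + (81 - (-3 + 36)) = 5770/3 + (81 - 1*33) = 5770/3 + (81 - 33) = 5770/3 + 48 = 5914/3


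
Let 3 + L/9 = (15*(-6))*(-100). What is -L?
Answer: -80973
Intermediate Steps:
L = 80973 (L = -27 + 9*((15*(-6))*(-100)) = -27 + 9*(-90*(-100)) = -27 + 9*9000 = -27 + 81000 = 80973)
-L = -1*80973 = -80973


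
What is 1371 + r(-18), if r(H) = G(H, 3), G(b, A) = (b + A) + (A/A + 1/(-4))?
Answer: 5427/4 ≈ 1356.8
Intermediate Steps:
G(b, A) = ¾ + A + b (G(b, A) = (A + b) + (1 + 1*(-¼)) = (A + b) + (1 - ¼) = (A + b) + ¾ = ¾ + A + b)
r(H) = 15/4 + H (r(H) = ¾ + 3 + H = 15/4 + H)
1371 + r(-18) = 1371 + (15/4 - 18) = 1371 - 57/4 = 5427/4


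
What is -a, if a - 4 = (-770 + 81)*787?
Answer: 542239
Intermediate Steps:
a = -542239 (a = 4 + (-770 + 81)*787 = 4 - 689*787 = 4 - 542243 = -542239)
-a = -1*(-542239) = 542239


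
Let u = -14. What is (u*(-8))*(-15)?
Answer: -1680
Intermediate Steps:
(u*(-8))*(-15) = -14*(-8)*(-15) = 112*(-15) = -1680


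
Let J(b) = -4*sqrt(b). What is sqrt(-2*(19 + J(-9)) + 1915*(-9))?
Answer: sqrt(-17273 + 24*I) ≈ 0.0913 + 131.43*I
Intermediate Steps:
sqrt(-2*(19 + J(-9)) + 1915*(-9)) = sqrt(-2*(19 - 12*I) + 1915*(-9)) = sqrt(-2*(19 - 12*I) - 17235) = sqrt((-38 + 24*I) - 17235) = sqrt(-17273 + 24*I)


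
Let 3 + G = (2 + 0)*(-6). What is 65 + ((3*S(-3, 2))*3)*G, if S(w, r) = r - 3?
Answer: 200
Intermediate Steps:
S(w, r) = -3 + r
G = -15 (G = -3 + (2 + 0)*(-6) = -3 + 2*(-6) = -3 - 12 = -15)
65 + ((3*S(-3, 2))*3)*G = 65 + ((3*(-3 + 2))*3)*(-15) = 65 + ((3*(-1))*3)*(-15) = 65 - 3*3*(-15) = 65 - 9*(-15) = 65 + 135 = 200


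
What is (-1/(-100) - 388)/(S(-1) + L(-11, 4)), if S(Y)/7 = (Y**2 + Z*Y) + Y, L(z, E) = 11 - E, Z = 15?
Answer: 38799/9800 ≈ 3.9591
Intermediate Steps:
S(Y) = 7*Y**2 + 112*Y (S(Y) = 7*((Y**2 + 15*Y) + Y) = 7*(Y**2 + 16*Y) = 7*Y**2 + 112*Y)
(-1/(-100) - 388)/(S(-1) + L(-11, 4)) = (-1/(-100) - 388)/(7*(-1)*(16 - 1) + (11 - 1*4)) = (-1*(-1/100) - 388)/(7*(-1)*15 + (11 - 4)) = (1/100 - 388)/(-105 + 7) = -38799/100/(-98) = -38799/100*(-1/98) = 38799/9800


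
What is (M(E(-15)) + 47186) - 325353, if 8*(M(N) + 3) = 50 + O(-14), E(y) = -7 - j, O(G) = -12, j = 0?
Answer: -1112661/4 ≈ -2.7817e+5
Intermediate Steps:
E(y) = -7 (E(y) = -7 - 1*0 = -7 + 0 = -7)
M(N) = 7/4 (M(N) = -3 + (50 - 12)/8 = -3 + (⅛)*38 = -3 + 19/4 = 7/4)
(M(E(-15)) + 47186) - 325353 = (7/4 + 47186) - 325353 = 188751/4 - 325353 = -1112661/4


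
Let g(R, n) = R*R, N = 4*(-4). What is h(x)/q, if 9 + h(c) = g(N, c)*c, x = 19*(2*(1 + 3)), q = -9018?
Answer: -38903/9018 ≈ -4.3139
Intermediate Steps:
N = -16
g(R, n) = R²
x = 152 (x = 19*(2*4) = 19*8 = 152)
h(c) = -9 + 256*c (h(c) = -9 + (-16)²*c = -9 + 256*c)
h(x)/q = (-9 + 256*152)/(-9018) = (-9 + 38912)*(-1/9018) = 38903*(-1/9018) = -38903/9018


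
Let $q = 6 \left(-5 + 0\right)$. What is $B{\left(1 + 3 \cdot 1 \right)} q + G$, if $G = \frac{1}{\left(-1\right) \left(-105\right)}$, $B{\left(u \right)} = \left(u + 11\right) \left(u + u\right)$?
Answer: $- \frac{377999}{105} \approx -3600.0$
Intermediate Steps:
$B{\left(u \right)} = 2 u \left(11 + u\right)$ ($B{\left(u \right)} = \left(11 + u\right) 2 u = 2 u \left(11 + u\right)$)
$q = -30$ ($q = 6 \left(-5\right) = -30$)
$G = \frac{1}{105} \approx 0.0095238$
$B{\left(1 + 3 \cdot 1 \right)} q + G = 2 \left(1 + 3 \cdot 1\right) \left(11 + \left(1 + 3 \cdot 1\right)\right) \left(-30\right) + \frac{1}{105} = 2 \left(1 + 3\right) \left(11 + \left(1 + 3\right)\right) \left(-30\right) + \frac{1}{105} = 2 \cdot 4 \left(11 + 4\right) \left(-30\right) + \frac{1}{105} = 2 \cdot 4 \cdot 15 \left(-30\right) + \frac{1}{105} = 120 \left(-30\right) + \frac{1}{105} = -3600 + \frac{1}{105} = - \frac{377999}{105}$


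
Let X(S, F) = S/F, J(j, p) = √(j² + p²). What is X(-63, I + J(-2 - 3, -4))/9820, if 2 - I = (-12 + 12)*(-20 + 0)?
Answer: 63/181670 - 63*√41/363340 ≈ -0.00076346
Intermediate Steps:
I = 2 (I = 2 - (-12 + 12)*(-20 + 0) = 2 - 0*(-20) = 2 - 1*0 = 2 + 0 = 2)
X(-63, I + J(-2 - 3, -4))/9820 = -63/(2 + √((-2 - 3)² + (-4)²))/9820 = -63/(2 + √((-5)² + 16))*(1/9820) = -63/(2 + √(25 + 16))*(1/9820) = -63/(2 + √41)*(1/9820) = -63/(9820*(2 + √41))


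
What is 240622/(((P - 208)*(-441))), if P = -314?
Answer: 120311/115101 ≈ 1.0453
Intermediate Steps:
240622/(((P - 208)*(-441))) = 240622/(((-314 - 208)*(-441))) = 240622/((-522*(-441))) = 240622/230202 = 240622*(1/230202) = 120311/115101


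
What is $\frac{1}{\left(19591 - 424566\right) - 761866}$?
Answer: $- \frac{1}{1166841} \approx -8.5702 \cdot 10^{-7}$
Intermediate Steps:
$\frac{1}{\left(19591 - 424566\right) - 761866} = \frac{1}{-404975 - 761866} = \frac{1}{-1166841} = - \frac{1}{1166841}$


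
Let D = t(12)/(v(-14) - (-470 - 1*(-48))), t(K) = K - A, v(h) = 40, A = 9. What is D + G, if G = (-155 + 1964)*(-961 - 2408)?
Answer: -938556233/154 ≈ -6.0945e+6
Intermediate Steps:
G = -6094521 (G = 1809*(-3369) = -6094521)
t(K) = -9 + K (t(K) = K - 1*9 = K - 9 = -9 + K)
D = 1/154 (D = (-9 + 12)/(40 - (-470 - 1*(-48))) = 3/(40 - (-470 + 48)) = 3/(40 - 1*(-422)) = 3/(40 + 422) = 3/462 = 3*(1/462) = 1/154 ≈ 0.0064935)
D + G = 1/154 - 6094521 = -938556233/154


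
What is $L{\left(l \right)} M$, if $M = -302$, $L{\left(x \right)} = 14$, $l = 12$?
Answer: $-4228$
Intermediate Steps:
$L{\left(l \right)} M = 14 \left(-302\right) = -4228$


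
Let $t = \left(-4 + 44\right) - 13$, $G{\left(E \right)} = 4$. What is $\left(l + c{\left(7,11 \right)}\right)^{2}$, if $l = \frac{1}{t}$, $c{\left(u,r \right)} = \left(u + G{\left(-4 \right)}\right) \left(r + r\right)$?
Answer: $\frac{42706225}{729} \approx 58582.0$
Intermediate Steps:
$t = 27$ ($t = 40 - 13 = 27$)
$c{\left(u,r \right)} = 2 r \left(4 + u\right)$ ($c{\left(u,r \right)} = \left(u + 4\right) \left(r + r\right) = \left(4 + u\right) 2 r = 2 r \left(4 + u\right)$)
$l = \frac{1}{27} \approx 0.037037$
$\left(l + c{\left(7,11 \right)}\right)^{2} = \left(\frac{1}{27} + 2 \cdot 11 \left(4 + 7\right)\right)^{2} = \left(\frac{1}{27} + 2 \cdot 11 \cdot 11\right)^{2} = \left(\frac{1}{27} + 242\right)^{2} = \left(\frac{6535}{27}\right)^{2} = \frac{42706225}{729}$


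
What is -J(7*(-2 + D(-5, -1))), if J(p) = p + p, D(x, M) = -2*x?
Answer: -112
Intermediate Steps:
J(p) = 2*p
-J(7*(-2 + D(-5, -1))) = -2*7*(-2 - 2*(-5)) = -2*7*(-2 + 10) = -2*7*8 = -2*56 = -1*112 = -112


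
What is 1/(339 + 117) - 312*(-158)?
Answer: 22478977/456 ≈ 49296.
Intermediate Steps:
1/(339 + 117) - 312*(-158) = 1/456 + 49296 = 22478977/456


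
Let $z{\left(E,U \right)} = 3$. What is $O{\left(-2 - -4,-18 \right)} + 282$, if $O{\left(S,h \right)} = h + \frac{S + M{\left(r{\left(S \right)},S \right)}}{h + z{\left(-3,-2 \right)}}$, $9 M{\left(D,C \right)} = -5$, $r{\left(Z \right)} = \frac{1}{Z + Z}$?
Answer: $\frac{35627}{135} \approx 263.9$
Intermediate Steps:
$r{\left(Z \right)} = \frac{1}{2 Z}$
$M{\left(D,C \right)} = - \frac{5}{9}$ ($M{\left(D,C \right)} = \frac{1}{9} \left(-5\right) = - \frac{5}{9}$)
$O{\left(S,h \right)} = h + \frac{- \frac{5}{9} + S}{3 + h}$ ($O{\left(S,h \right)} = h + \frac{S - \frac{5}{9}}{h + 3} = h + \frac{- \frac{5}{9} + S}{3 + h}$)
$O{\left(-2 - -4,-18 \right)} + 282 = \frac{- \frac{5}{9} - -2 + \left(-18\right)^{2} + 3 \left(-18\right)}{3 - 18} + 282 = \frac{- \frac{5}{9} + \left(-2 + 4\right) + 324 - 54}{-15} + 282 = - \frac{- \frac{5}{9} + 2 + 324 - 54}{15} + 282 = \left(- \frac{1}{15}\right) \frac{2443}{9} + 282 = - \frac{2443}{135} + 282 = \frac{35627}{135}$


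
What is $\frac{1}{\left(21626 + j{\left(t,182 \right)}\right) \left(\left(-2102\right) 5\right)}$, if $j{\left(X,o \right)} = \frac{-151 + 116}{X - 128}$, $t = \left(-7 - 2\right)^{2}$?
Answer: $- \frac{47}{10682963070} \approx -4.3995 \cdot 10^{-9}$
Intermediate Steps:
$t = 81$ ($t = \left(-9\right)^{2} = 81$)
$j{\left(X,o \right)} = - \frac{35}{-128 + X}$
$\frac{1}{\left(21626 + j{\left(t,182 \right)}\right) \left(\left(-2102\right) 5\right)} = \frac{1}{\left(21626 - \frac{35}{-128 + 81}\right) \left(\left(-2102\right) 5\right)} = \frac{1}{\left(21626 - \frac{35}{-47}\right) \left(-10510\right)} = \frac{1}{21626 - - \frac{35}{47}} \left(- \frac{1}{10510}\right) = \frac{1}{21626 + \frac{35}{47}} \left(- \frac{1}{10510}\right) = \frac{1}{\frac{1016457}{47}} \left(- \frac{1}{10510}\right) = \frac{47}{1016457} \left(- \frac{1}{10510}\right) = - \frac{47}{10682963070}$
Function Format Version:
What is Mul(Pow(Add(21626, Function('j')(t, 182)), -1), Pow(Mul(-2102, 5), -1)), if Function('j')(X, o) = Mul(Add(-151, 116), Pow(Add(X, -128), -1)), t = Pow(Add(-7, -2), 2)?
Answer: Rational(-47, 10682963070) ≈ -4.3995e-9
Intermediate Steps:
t = 81 (t = Pow(-9, 2) = 81)
Function('j')(X, o) = Mul(-35, Pow(Add(-128, X), -1))
Mul(Pow(Add(21626, Function('j')(t, 182)), -1), Pow(Mul(-2102, 5), -1)) = Mul(Pow(Add(21626, Mul(-35, Pow(Add(-128, 81), -1))), -1), Pow(Mul(-2102, 5), -1)) = Mul(Pow(Add(21626, Mul(-35, Pow(-47, -1))), -1), Pow(-10510, -1)) = Mul(Pow(Add(21626, Mul(-35, Rational(-1, 47))), -1), Rational(-1, 10510)) = Mul(Pow(Add(21626, Rational(35, 47)), -1), Rational(-1, 10510)) = Mul(Pow(Rational(1016457, 47), -1), Rational(-1, 10510)) = Mul(Rational(47, 1016457), Rational(-1, 10510)) = Rational(-47, 10682963070)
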